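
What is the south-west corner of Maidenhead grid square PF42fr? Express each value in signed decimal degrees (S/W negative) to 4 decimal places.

Field P=15, F=5: +15·20° lon, +5·10° lat → SW at lon 120°, lat -40°.
Square 4, 2: +4·2° lon, +2·1° lat → SW at lon 128°, lat -38°.
Subsquare f=5, r=17: +5·0.0833333° lon, +17·0.0416667° lat → SW at lon 128.417°, lat -37.2917°.
latitude -37.2917, longitude 128.4167.

-37.2917, 128.4167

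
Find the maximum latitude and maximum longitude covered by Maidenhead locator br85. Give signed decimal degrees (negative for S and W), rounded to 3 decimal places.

86.000, -142.000

Field B=1, R=17: +1·20° lon, +17·10° lat → SW at lon -160°, lat 80°.
Square 8, 5: +8·2° lon, +5·1° lat → SW at lon -144°, lat 85°.
Cell spans 2° lon × 1° lat. NE corner is SW corner plus one full cell.
latitude 86.000, longitude -142.000.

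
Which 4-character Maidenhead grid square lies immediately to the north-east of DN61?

Longitude square 6; +1 → 7.
Latitude square 1; +1 → 2.

DN72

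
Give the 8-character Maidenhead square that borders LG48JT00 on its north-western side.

LG48it91

Longitude extended square 0; −1 → -1, wraps to 9, carry into subsquare.
Longitude subsquare j = 9; −1 → 8 = i.
Latitude extended square 0; +1 → 1.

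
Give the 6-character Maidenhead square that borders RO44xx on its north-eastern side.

RO55aa

Longitude subsquare x = 23; +1 → 24, wraps to 0 = a, carry into square.
Longitude square 4; +1 → 5.
Latitude subsquare x = 23; +1 → 24, wraps to 0 = a, carry into square.
Latitude square 4; +1 → 5.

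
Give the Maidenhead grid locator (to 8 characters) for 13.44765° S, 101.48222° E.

Shift to the Maidenhead origin (180°W, 90°S): lon 281.48222, lat 76.55235.
Field: lon ⌊281.48222/20⌋ = 14 → O; lat ⌊76.55235/10⌋ = 7 → H.
Square: lon ⌊1.48222/2⌋ = 0; lat ⌊6.55235/1⌋ = 6.
Subsquare: lon ⌊1.48222/0.0833333⌋ = 17 → r; lat ⌊0.55235/0.0416667⌋ = 13 → n.
Extended square: lon ⌊0.06555/0.00833333⌋ = 7; lat ⌊0.01068/0.00416667⌋ = 2.

OH06rn72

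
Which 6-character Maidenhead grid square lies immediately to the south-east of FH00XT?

Longitude subsquare x = 23; +1 → 24, wraps to 0 = a, carry into square.
Longitude square 0; +1 → 1.
Latitude subsquare t = 19; −1 → 18 = s.

FH10as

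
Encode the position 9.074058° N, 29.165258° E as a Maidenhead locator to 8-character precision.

Shift to the Maidenhead origin (180°W, 90°S): lon 209.16526, lat 99.07406.
Field: lon ⌊209.16526/20⌋ = 10 → K; lat ⌊99.07406/10⌋ = 9 → J.
Square: lon ⌊9.16526/2⌋ = 4; lat ⌊9.07406/1⌋ = 9.
Subsquare: lon ⌊1.16526/0.0833333⌋ = 13 → n; lat ⌊0.07406/0.0416667⌋ = 1 → b.
Extended square: lon ⌊0.08192/0.00833333⌋ = 9; lat ⌊0.03239/0.00416667⌋ = 7.

KJ49nb97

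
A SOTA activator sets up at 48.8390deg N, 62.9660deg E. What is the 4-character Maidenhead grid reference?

MN18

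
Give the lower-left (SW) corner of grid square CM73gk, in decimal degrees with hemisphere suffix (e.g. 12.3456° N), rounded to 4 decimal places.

33.4167° N, 125.5000° W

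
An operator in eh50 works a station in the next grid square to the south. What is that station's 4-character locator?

Latitude square 0; −1 → -1, wraps to 9, carry into field.
Latitude field H = 7; −1 → 6 = G.
The longitude characters are unchanged.

EG59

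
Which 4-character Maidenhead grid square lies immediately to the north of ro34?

RO35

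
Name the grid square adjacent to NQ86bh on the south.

Latitude subsquare h = 7; −1 → 6 = g.
The longitude characters are unchanged.

NQ86bg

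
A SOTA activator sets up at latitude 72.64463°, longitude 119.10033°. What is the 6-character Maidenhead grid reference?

Add 180° to longitude and 90° to latitude: 299.1003, 162.6446.
Field: 299.1003/20 → 14 → O, 162.6446/10 → 16 → Q; chars OQ.
Square: 19.1003/2 → 9, 2.6446/1 → 2; chars 92.
Subsquare: 1.1003/0.0833333 → 13 → n, 0.6446/0.0416667 → 15 → p; chars np.

OQ92np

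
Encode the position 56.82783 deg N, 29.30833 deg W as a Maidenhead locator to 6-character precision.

Shift to the Maidenhead origin (180°W, 90°S): lon 150.6917, lat 146.8278.
Field: lon ⌊150.6917/20⌋ = 7 → H; lat ⌊146.8278/10⌋ = 14 → O.
Square: lon ⌊10.6917/2⌋ = 5; lat ⌊6.8278/1⌋ = 6.
Subsquare: lon ⌊0.6917/0.0833333⌋ = 8 → i; lat ⌊0.8278/0.0416667⌋ = 19 → t.

HO56it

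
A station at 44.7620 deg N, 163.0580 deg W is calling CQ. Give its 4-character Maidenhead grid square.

AN84

Offset from 180°W / 90°S: lon 16.94°, lat 134.76°.
Field (20°×10°, letters A–R): 16.94/20 → 0 → A, 134.76/10 → 13 → N; chars AN.
Square (2°×1°, digits 0–9): 16.94/2 → 8, 4.76/1 → 4; chars 84.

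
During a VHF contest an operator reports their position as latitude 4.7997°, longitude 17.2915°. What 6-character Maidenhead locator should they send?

JJ84pt

Add 180° to longitude and 90° to latitude: 197.2915, 94.7997.
Field: 197.2915/20 → 9 → J, 94.7997/10 → 9 → J; chars JJ.
Square: 17.2915/2 → 8, 4.7997/1 → 4; chars 84.
Subsquare: 1.2915/0.0833333 → 15 → p, 0.7997/0.0416667 → 19 → t; chars pt.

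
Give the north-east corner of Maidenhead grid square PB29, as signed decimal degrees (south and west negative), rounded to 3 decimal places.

Field P=15, B=1: +15·20° lon, +1·10° lat → SW at lon 120°, lat -80°.
Square 2, 9: +2·2° lon, +9·1° lat → SW at lon 124°, lat -71°.
Cell spans 2° lon × 1° lat. NE corner is SW corner plus one full cell.
latitude -70.000, longitude 126.000.

-70.000, 126.000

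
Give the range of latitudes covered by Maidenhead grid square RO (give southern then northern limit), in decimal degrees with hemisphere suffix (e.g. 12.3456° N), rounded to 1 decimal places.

Field R=17, O=14: +17·20° lon, +14·10° lat → SW at lon 160°, lat 50°.
Cell spans 20° lon × 10° lat.
south 50.0° N, north 60.0° N.

50.0° N, 60.0° N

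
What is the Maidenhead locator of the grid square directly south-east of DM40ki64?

DM40ki73

Longitude extended square 6; +1 → 7.
Latitude extended square 4; −1 → 3.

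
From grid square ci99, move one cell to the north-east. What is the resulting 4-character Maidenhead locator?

DJ00

Longitude square 9; +1 → 10, wraps to 0, carry into field.
Longitude field C = 2; +1 → 3 = D.
Latitude square 9; +1 → 10, wraps to 0, carry into field.
Latitude field I = 8; +1 → 9 = J.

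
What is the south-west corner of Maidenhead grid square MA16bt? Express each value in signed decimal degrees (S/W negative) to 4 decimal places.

Field M=12, A=0: +12·20° lon, +0·10° lat → SW at lon 60°, lat -90°.
Square 1, 6: +1·2° lon, +6·1° lat → SW at lon 62°, lat -84°.
Subsquare b=1, t=19: +1·0.0833333° lon, +19·0.0416667° lat → SW at lon 62.0833°, lat -83.2083°.
latitude -83.2083, longitude 62.0833.

-83.2083, 62.0833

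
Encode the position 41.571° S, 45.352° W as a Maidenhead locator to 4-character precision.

GE78

Add 180° to longitude and 90° to latitude: 134.65, 48.43.
Field (20°×10°, letters A–R): 134.65/20 → 6 → G, 48.43/10 → 4 → E; chars GE.
Square (2°×1°, digits 0–9): 14.65/2 → 7, 8.43/1 → 8; chars 78.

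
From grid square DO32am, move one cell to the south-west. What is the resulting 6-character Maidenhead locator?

DO22xl

Longitude subsquare a = 0; −1 → -1, wraps to 23 = x, carry into square.
Longitude square 3; −1 → 2.
Latitude subsquare m = 12; −1 → 11 = l.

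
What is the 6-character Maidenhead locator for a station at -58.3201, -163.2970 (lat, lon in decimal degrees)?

AD81iq

Shift to the Maidenhead origin (180°W, 90°S): lon 16.7030, lat 31.6799.
Field (20°×10°, letters A–R): 16.7030/20 → 0 → A, 31.6799/10 → 3 → D; chars AD.
Square (2°×1°, digits 0–9): 16.7030/2 → 8, 1.6799/1 → 1; chars 81.
Subsquare (5′×2.5′, letters a–x): 0.7030/0.0833333 → 8 → i, 0.6799/0.0416667 → 16 → q; chars iq.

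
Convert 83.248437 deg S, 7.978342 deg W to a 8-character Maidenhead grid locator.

IA66as20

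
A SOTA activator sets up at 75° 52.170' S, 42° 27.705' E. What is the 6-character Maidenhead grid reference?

Offset from 180°W / 90°S: lon 222.4617°, lat 14.1305°.
Field (20°×10°, letters A–R): lon ⌊222.4617/20⌋ = 11 → L; lat ⌊14.1305/10⌋ = 1 → B.
Square (2°×1°, digits 0–9): lon ⌊2.4617/2⌋ = 1; lat ⌊4.1305/1⌋ = 4.
Subsquare (5′×2.5′, letters a–x): lon ⌊0.4617/0.0833333⌋ = 5 → f; lat ⌊0.1305/0.0416667⌋ = 3 → d.

LB14fd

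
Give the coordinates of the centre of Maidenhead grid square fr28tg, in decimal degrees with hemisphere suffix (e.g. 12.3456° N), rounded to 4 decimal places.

88.2708° N, 74.3750° W

Field F=5, R=17: +5·20° lon, +17·10° lat → SW at lon -80°, lat 80°.
Square 2, 8: +2·2° lon, +8·1° lat → SW at lon -76°, lat 88°.
Subsquare t=19, g=6: +19·0.0833333° lon, +6·0.0416667° lat → SW at lon -74.4167°, lat 88.25°.
Cell spans 0.0833333° lon × 0.0416667° lat. Centre is SW corner plus half of each.
latitude 88.2708° N, longitude 74.3750° W.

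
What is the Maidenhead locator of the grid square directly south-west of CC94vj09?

CC94uj98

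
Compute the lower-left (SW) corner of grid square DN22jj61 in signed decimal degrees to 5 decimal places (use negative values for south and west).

42.37917, -115.20000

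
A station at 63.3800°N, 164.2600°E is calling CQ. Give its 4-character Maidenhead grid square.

RP23

Shift to the Maidenhead origin (180°W, 90°S): lon 344.26, lat 153.38.
Field: 344.26/20 → 17 → R, 153.38/10 → 15 → P; chars RP.
Square: 4.26/2 → 2, 3.38/1 → 3; chars 23.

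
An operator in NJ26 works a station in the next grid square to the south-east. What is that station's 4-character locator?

NJ35

Longitude square 2; +1 → 3.
Latitude square 6; −1 → 5.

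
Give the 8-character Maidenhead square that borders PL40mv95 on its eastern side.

Longitude extended square 9; +1 → 10, wraps to 0, carry into subsquare.
Longitude subsquare m = 12; +1 → 13 = n.
The latitude characters are unchanged.

PL40nv05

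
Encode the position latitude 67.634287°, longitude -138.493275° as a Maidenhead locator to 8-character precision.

CP07sp02

Add 180° to longitude and 90° to latitude: 41.50672, 157.63429.
Field: 41.50672/20 → 2 → C, 157.63429/10 → 15 → P; chars CP.
Square: 1.50672/2 → 0, 7.63429/1 → 7; chars 07.
Subsquare: 1.50672/0.0833333 → 18 → s, 0.63429/0.0416667 → 15 → p; chars sp.
Extended square: 0.00672/0.00833333 → 0, 0.00929/0.00416667 → 2; chars 02.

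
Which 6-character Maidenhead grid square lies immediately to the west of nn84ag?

NN74xg

Longitude subsquare a = 0; −1 → -1, wraps to 23 = x, carry into square.
Longitude square 8; −1 → 7.
The latitude characters are unchanged.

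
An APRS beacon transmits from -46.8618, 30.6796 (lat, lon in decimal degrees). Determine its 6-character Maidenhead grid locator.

KE53id

Add 180° to longitude and 90° to latitude: 210.6796, 43.1382.
Field: lon ⌊210.6796/20⌋ = 10 → K; lat ⌊43.1382/10⌋ = 4 → E.
Square: lon ⌊10.6796/2⌋ = 5; lat ⌊3.1382/1⌋ = 3.
Subsquare: lon ⌊0.6796/0.0833333⌋ = 8 → i; lat ⌊0.1382/0.0416667⌋ = 3 → d.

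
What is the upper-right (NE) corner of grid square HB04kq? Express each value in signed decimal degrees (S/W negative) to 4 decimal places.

-75.2917, -39.0833

Field H=7, B=1: +7·20° lon, +1·10° lat → SW at lon -40°, lat -80°.
Square 0, 4: +0·2° lon, +4·1° lat → SW at lon -40°, lat -76°.
Subsquare k=10, q=16: +10·0.0833333° lon, +16·0.0416667° lat → SW at lon -39.1667°, lat -75.3333°.
Cell spans 0.0833333° lon × 0.0416667° lat. NE corner is SW corner plus one full cell.
latitude -75.2917, longitude -39.0833.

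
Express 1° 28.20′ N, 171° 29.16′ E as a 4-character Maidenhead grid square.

RJ51

Shift to the Maidenhead origin (180°W, 90°S): lon 351.49, lat 91.47.
Field: lon ⌊351.49/20⌋ = 17 → R; lat ⌊91.47/10⌋ = 9 → J.
Square: lon ⌊11.49/2⌋ = 5; lat ⌊1.47/1⌋ = 1.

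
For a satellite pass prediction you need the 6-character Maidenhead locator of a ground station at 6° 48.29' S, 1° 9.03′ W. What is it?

Add 180° to longitude and 90° to latitude: 178.8495, 83.1952.
Field: 178.8495/20 → 8 → I, 83.1952/10 → 8 → I; chars II.
Square: 18.8495/2 → 9, 3.1952/1 → 3; chars 93.
Subsquare: 0.8495/0.0833333 → 10 → k, 0.1952/0.0416667 → 4 → e; chars ke.

II93ke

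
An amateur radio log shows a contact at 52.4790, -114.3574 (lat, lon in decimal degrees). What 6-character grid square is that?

Offset from 180°W / 90°S: lon 65.6426°, lat 142.4790°.
Field (20°×10°, letters A–R): 65.6426/20 → 3 → D, 142.4790/10 → 14 → O; chars DO.
Square (2°×1°, digits 0–9): 5.6426/2 → 2, 2.4790/1 → 2; chars 22.
Subsquare (5′×2.5′, letters a–x): 1.6426/0.0833333 → 19 → t, 0.4790/0.0416667 → 11 → l; chars tl.

DO22tl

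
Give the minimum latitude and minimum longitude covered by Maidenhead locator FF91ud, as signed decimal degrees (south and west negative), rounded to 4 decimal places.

-38.8750, -60.3333

Field F=5, F=5: +5·20° lon, +5·10° lat → SW at lon -80°, lat -40°.
Square 9, 1: +9·2° lon, +1·1° lat → SW at lon -62°, lat -39°.
Subsquare u=20, d=3: +20·0.0833333° lon, +3·0.0416667° lat → SW at lon -60.3333°, lat -38.875°.
latitude -38.8750, longitude -60.3333.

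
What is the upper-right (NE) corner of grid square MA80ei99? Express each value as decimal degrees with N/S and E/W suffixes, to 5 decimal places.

Field M=12, A=0: +12·20° lon, +0·10° lat → SW at lon 60°, lat -90°.
Square 8, 0: +8·2° lon, +0·1° lat → SW at lon 76°, lat -90°.
Subsquare e=4, i=8: +4·0.0833333° lon, +8·0.0416667° lat → SW at lon 76.3333°, lat -89.6667°.
Extended square 9, 9: +9·0.00833333° lon, +9·0.00416667° lat → SW at lon 76.4083°, lat -89.6292°.
Cell spans 0.00833333° lon × 0.00416667° lat. NE corner is SW corner plus one full cell.
latitude 89.62500° S, longitude 76.41667° E.

89.62500° S, 76.41667° E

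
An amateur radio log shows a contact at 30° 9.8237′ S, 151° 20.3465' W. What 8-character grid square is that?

BF49hu90

Add 180° to longitude and 90° to latitude: 28.66089, 59.83627.
Field: 28.66089/20 → 1 → B, 59.83627/10 → 5 → F; chars BF.
Square: 8.66089/2 → 4, 9.83627/1 → 9; chars 49.
Subsquare: 0.66089/0.0833333 → 7 → h, 0.83627/0.0416667 → 20 → u; chars hu.
Extended square: 0.07756/0.00833333 → 9, 0.00294/0.00416667 → 0; chars 90.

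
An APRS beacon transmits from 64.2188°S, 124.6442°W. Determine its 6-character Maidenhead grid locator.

Add 180° to longitude and 90° to latitude: 55.3558, 25.7812.
Field (20°×10°, letters A–R): 55.3558/20 → 2 → C, 25.7812/10 → 2 → C; chars CC.
Square (2°×1°, digits 0–9): 15.3558/2 → 7, 5.7812/1 → 5; chars 75.
Subsquare (5′×2.5′, letters a–x): 1.3558/0.0833333 → 16 → q, 0.7812/0.0416667 → 18 → s; chars qs.

CC75qs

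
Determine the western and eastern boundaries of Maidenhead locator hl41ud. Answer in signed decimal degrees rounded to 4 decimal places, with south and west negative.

Field H=7, L=11: +7·20° lon, +11·10° lat → SW at lon -40°, lat 20°.
Square 4, 1: +4·2° lon, +1·1° lat → SW at lon -32°, lat 21°.
Subsquare u=20, d=3: +20·0.0833333° lon, +3·0.0416667° lat → SW at lon -30.3333°, lat 21.125°.
Cell spans 0.0833333° lon × 0.0416667° lat.
west -30.3333, east -30.2500.

-30.3333, -30.2500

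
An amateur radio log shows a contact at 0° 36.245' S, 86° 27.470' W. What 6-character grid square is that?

EI69sj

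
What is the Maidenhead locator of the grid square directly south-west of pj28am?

PJ18xl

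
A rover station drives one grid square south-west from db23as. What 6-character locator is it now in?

DB13xr

Longitude subsquare a = 0; −1 → -1, wraps to 23 = x, carry into square.
Longitude square 2; −1 → 1.
Latitude subsquare s = 18; −1 → 17 = r.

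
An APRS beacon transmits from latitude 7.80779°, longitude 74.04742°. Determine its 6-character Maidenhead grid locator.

Offset from 180°W / 90°S: lon 254.0474°, lat 97.8078°.
Field: 254.0474/20 → 12 → M, 97.8078/10 → 9 → J; chars MJ.
Square: 14.0474/2 → 7, 7.8078/1 → 7; chars 77.
Subsquare: 0.0474/0.0833333 → 0 → a, 0.8078/0.0416667 → 19 → t; chars at.

MJ77at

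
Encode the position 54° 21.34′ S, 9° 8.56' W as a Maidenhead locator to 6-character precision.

ID55kp

Offset from 180°W / 90°S: lon 170.8573°, lat 35.6443°.
Field: 170.8573/20 → 8 → I, 35.6443/10 → 3 → D; chars ID.
Square: 10.8573/2 → 5, 5.6443/1 → 5; chars 55.
Subsquare: 0.8573/0.0833333 → 10 → k, 0.6443/0.0416667 → 15 → p; chars kp.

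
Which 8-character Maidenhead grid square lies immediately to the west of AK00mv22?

AK00mv12

Longitude extended square 2; −1 → 1.
The latitude characters are unchanged.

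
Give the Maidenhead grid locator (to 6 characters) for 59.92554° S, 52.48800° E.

LD60fb

Offset from 180°W / 90°S: lon 232.4880°, lat 30.0745°.
Field (20°×10°, letters A–R): lon ⌊232.4880/20⌋ = 11 → L; lat ⌊30.0745/10⌋ = 3 → D.
Square (2°×1°, digits 0–9): lon ⌊12.4880/2⌋ = 6; lat ⌊0.0745/1⌋ = 0.
Subsquare (5′×2.5′, letters a–x): lon ⌊0.4880/0.0833333⌋ = 5 → f; lat ⌊0.0745/0.0416667⌋ = 1 → b.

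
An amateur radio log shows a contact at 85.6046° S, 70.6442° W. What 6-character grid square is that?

Shift to the Maidenhead origin (180°W, 90°S): lon 109.3558, lat 4.3954.
Field: lon ⌊109.3558/20⌋ = 5 → F; lat ⌊4.3954/10⌋ = 0 → A.
Square: lon ⌊9.3558/2⌋ = 4; lat ⌊4.3954/1⌋ = 4.
Subsquare: lon ⌊1.3558/0.0833333⌋ = 16 → q; lat ⌊0.3954/0.0416667⌋ = 9 → j.

FA44qj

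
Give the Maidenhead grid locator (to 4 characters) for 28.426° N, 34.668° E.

KL78

Shift to the Maidenhead origin (180°W, 90°S): lon 214.67, lat 118.43.
Field: lon ⌊214.67/20⌋ = 10 → K; lat ⌊118.43/10⌋ = 11 → L.
Square: lon ⌊14.67/2⌋ = 7; lat ⌊8.43/1⌋ = 8.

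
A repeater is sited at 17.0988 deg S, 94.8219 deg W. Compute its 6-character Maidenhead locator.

EH22ov

Add 180° to longitude and 90° to latitude: 85.1781, 72.9012.
Field (20°×10°, letters A–R): lon ⌊85.1781/20⌋ = 4 → E; lat ⌊72.9012/10⌋ = 7 → H.
Square (2°×1°, digits 0–9): lon ⌊5.1781/2⌋ = 2; lat ⌊2.9012/1⌋ = 2.
Subsquare (5′×2.5′, letters a–x): lon ⌊1.1781/0.0833333⌋ = 14 → o; lat ⌊0.9012/0.0416667⌋ = 21 → v.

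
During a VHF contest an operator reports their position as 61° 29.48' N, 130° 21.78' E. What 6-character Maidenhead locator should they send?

Add 180° to longitude and 90° to latitude: 310.3630, 151.4913.
Field: 310.3630/20 → 15 → P, 151.4913/10 → 15 → P; chars PP.
Square: 10.3630/2 → 5, 1.4913/1 → 1; chars 51.
Subsquare: 0.3630/0.0833333 → 4 → e, 0.4913/0.0416667 → 11 → l; chars el.

PP51el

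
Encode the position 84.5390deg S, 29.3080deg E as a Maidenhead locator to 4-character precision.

KA45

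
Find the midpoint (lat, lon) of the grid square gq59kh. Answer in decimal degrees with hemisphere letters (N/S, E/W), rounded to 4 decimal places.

Field G=6, Q=16: +6·20° lon, +16·10° lat → SW at lon -60°, lat 70°.
Square 5, 9: +5·2° lon, +9·1° lat → SW at lon -50°, lat 79°.
Subsquare k=10, h=7: +10·0.0833333° lon, +7·0.0416667° lat → SW at lon -49.1667°, lat 79.2917°.
Cell spans 0.0833333° lon × 0.0416667° lat. Centre is SW corner plus half of each.
latitude 79.3125° N, longitude 49.1250° W.

79.3125° N, 49.1250° W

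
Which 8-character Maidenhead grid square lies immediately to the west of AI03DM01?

AI03cm91

Longitude extended square 0; −1 → -1, wraps to 9, carry into subsquare.
Longitude subsquare d = 3; −1 → 2 = c.
The latitude characters are unchanged.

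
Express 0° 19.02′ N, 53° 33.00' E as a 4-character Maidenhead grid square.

Offset from 180°W / 90°S: lon 233.55°, lat 90.32°.
Field: 233.55/20 → 11 → L, 90.32/10 → 9 → J; chars LJ.
Square: 13.55/2 → 6, 0.32/1 → 0; chars 60.

LJ60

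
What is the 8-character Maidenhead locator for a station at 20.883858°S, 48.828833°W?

GG59oc07

Shift to the Maidenhead origin (180°W, 90°S): lon 131.17117, lat 69.11614.
Field: 131.17117/20 → 6 → G, 69.11614/10 → 6 → G; chars GG.
Square: 11.17117/2 → 5, 9.11614/1 → 9; chars 59.
Subsquare: 1.17117/0.0833333 → 14 → o, 0.11614/0.0416667 → 2 → c; chars oc.
Extended square: 0.00450/0.00833333 → 0, 0.03281/0.00416667 → 7; chars 07.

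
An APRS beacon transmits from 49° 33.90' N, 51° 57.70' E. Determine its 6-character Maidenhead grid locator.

LN59xn

Offset from 180°W / 90°S: lon 231.9617°, lat 139.5650°.
Field: lon ⌊231.9617/20⌋ = 11 → L; lat ⌊139.5650/10⌋ = 13 → N.
Square: lon ⌊11.9617/2⌋ = 5; lat ⌊9.5650/1⌋ = 9.
Subsquare: lon ⌊1.9617/0.0833333⌋ = 23 → x; lat ⌊0.5650/0.0416667⌋ = 13 → n.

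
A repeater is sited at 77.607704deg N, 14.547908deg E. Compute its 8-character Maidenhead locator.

Add 180° to longitude and 90° to latitude: 194.54791, 167.60770.
Field: lon ⌊194.54791/20⌋ = 9 → J; lat ⌊167.60770/10⌋ = 16 → Q.
Square: lon ⌊14.54791/2⌋ = 7; lat ⌊7.60770/1⌋ = 7.
Subsquare: lon ⌊0.54791/0.0833333⌋ = 6 → g; lat ⌊0.60770/0.0416667⌋ = 14 → o.
Extended square: lon ⌊0.04791/0.00833333⌋ = 5; lat ⌊0.02437/0.00416667⌋ = 5.

JQ77go55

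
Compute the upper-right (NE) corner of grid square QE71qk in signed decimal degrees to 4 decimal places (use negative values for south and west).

-48.5417, 155.4167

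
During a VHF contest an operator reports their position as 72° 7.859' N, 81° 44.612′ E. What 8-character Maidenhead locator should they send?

Add 180° to longitude and 90° to latitude: 261.74353, 162.13098.
Field: lon ⌊261.74353/20⌋ = 13 → N; lat ⌊162.13098/10⌋ = 16 → Q.
Square: lon ⌊1.74353/2⌋ = 0; lat ⌊2.13098/1⌋ = 2.
Subsquare: lon ⌊1.74353/0.0833333⌋ = 20 → u; lat ⌊0.13098/0.0416667⌋ = 3 → d.
Extended square: lon ⌊0.07687/0.00833333⌋ = 9; lat ⌊0.00598/0.00416667⌋ = 1.

NQ02ud91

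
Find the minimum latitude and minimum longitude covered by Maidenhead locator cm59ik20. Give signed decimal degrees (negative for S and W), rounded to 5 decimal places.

39.41667, -129.31667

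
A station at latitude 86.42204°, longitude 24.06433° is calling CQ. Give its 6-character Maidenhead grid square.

KR26ak

Add 180° to longitude and 90° to latitude: 204.0643, 176.4220.
Field: 204.0643/20 → 10 → K, 176.4220/10 → 17 → R; chars KR.
Square: 4.0643/2 → 2, 6.4220/1 → 6; chars 26.
Subsquare: 0.0643/0.0833333 → 0 → a, 0.4220/0.0416667 → 10 → k; chars ak.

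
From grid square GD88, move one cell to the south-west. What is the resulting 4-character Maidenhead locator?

Longitude square 8; −1 → 7.
Latitude square 8; −1 → 7.

GD77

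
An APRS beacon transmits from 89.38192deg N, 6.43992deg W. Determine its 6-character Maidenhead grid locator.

IR69sj

Offset from 180°W / 90°S: lon 173.5601°, lat 179.3819°.
Field (20°×10°, letters A–R): 173.5601/20 → 8 → I, 179.3819/10 → 17 → R; chars IR.
Square (2°×1°, digits 0–9): 13.5601/2 → 6, 9.3819/1 → 9; chars 69.
Subsquare (5′×2.5′, letters a–x): 1.5601/0.0833333 → 18 → s, 0.3819/0.0416667 → 9 → j; chars sj.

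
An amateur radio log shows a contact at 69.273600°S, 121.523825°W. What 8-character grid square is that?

CC90fr74

Add 180° to longitude and 90° to latitude: 58.47617, 20.72640.
Field (20°×10°, letters A–R): 58.47617/20 → 2 → C, 20.72640/10 → 2 → C; chars CC.
Square (2°×1°, digits 0–9): 18.47617/2 → 9, 0.72640/1 → 0; chars 90.
Subsquare (5′×2.5′, letters a–x): 0.47617/0.0833333 → 5 → f, 0.72640/0.0416667 → 17 → r; chars fr.
Extended square (30″×15″, digits 0–9): 0.05951/0.00833333 → 7, 0.01807/0.00416667 → 4; chars 74.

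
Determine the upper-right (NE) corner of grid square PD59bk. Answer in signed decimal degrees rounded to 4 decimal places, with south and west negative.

-50.5417, 130.1667

Field P=15, D=3: +15·20° lon, +3·10° lat → SW at lon 120°, lat -60°.
Square 5, 9: +5·2° lon, +9·1° lat → SW at lon 130°, lat -51°.
Subsquare b=1, k=10: +1·0.0833333° lon, +10·0.0416667° lat → SW at lon 130.083°, lat -50.5833°.
Cell spans 0.0833333° lon × 0.0416667° lat. NE corner is SW corner plus one full cell.
latitude -50.5417, longitude 130.1667.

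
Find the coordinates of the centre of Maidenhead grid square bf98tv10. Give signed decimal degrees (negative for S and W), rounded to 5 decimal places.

Field B=1, F=5: +1·20° lon, +5·10° lat → SW at lon -160°, lat -40°.
Square 9, 8: +9·2° lon, +8·1° lat → SW at lon -142°, lat -32°.
Subsquare t=19, v=21: +19·0.0833333° lon, +21·0.0416667° lat → SW at lon -140.417°, lat -31.125°.
Extended square 1, 0: +1·0.00833333° lon, +0·0.00416667° lat → SW at lon -140.408°, lat -31.125°.
Cell spans 0.00833333° lon × 0.00416667° lat. Centre is SW corner plus half of each.
latitude -31.12292, longitude -140.40417.

-31.12292, -140.40417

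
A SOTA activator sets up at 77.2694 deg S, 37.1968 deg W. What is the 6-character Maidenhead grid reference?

Offset from 180°W / 90°S: lon 142.8032°, lat 12.7306°.
Field: lon ⌊142.8032/20⌋ = 7 → H; lat ⌊12.7306/10⌋ = 1 → B.
Square: lon ⌊2.8032/2⌋ = 1; lat ⌊2.7306/1⌋ = 2.
Subsquare: lon ⌊0.8032/0.0833333⌋ = 9 → j; lat ⌊0.7306/0.0416667⌋ = 17 → r.

HB12jr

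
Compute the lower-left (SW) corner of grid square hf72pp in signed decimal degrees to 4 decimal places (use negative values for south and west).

-37.3750, -24.7500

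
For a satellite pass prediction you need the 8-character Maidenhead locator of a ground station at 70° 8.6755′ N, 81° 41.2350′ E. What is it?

Offset from 180°W / 90°S: lon 261.68725°, lat 160.14459°.
Field: 261.68725/20 → 13 → N, 160.14459/10 → 16 → Q; chars NQ.
Square: 1.68725/2 → 0, 0.14459/1 → 0; chars 00.
Subsquare: 1.68725/0.0833333 → 20 → u, 0.14459/0.0416667 → 3 → d; chars ud.
Extended square: 0.02058/0.00833333 → 2, 0.01959/0.00416667 → 4; chars 24.

NQ00ud24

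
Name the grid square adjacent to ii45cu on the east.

II45du

Longitude subsquare c = 2; +1 → 3 = d.
The latitude characters are unchanged.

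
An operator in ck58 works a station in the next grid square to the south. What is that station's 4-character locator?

CK57

Latitude square 8; −1 → 7.
The longitude characters are unchanged.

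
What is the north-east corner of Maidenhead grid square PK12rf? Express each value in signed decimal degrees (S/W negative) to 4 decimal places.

Field P=15, K=10: +15·20° lon, +10·10° lat → SW at lon 120°, lat 10°.
Square 1, 2: +1·2° lon, +2·1° lat → SW at lon 122°, lat 12°.
Subsquare r=17, f=5: +17·0.0833333° lon, +5·0.0416667° lat → SW at lon 123.417°, lat 12.2083°.
Cell spans 0.0833333° lon × 0.0416667° lat. NE corner is SW corner plus one full cell.
latitude 12.2500, longitude 123.5000.

12.2500, 123.5000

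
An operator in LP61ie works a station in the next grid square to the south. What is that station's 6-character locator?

LP61id

Latitude subsquare e = 4; −1 → 3 = d.
The longitude characters are unchanged.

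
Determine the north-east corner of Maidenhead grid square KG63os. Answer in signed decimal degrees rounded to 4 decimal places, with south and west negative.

-26.2083, 33.2500

Field K=10, G=6: +10·20° lon, +6·10° lat → SW at lon 20°, lat -30°.
Square 6, 3: +6·2° lon, +3·1° lat → SW at lon 32°, lat -27°.
Subsquare o=14, s=18: +14·0.0833333° lon, +18·0.0416667° lat → SW at lon 33.1667°, lat -26.25°.
Cell spans 0.0833333° lon × 0.0416667° lat. NE corner is SW corner plus one full cell.
latitude -26.2083, longitude 33.2500.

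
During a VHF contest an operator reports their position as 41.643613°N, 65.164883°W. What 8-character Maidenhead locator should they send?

Shift to the Maidenhead origin (180°W, 90°S): lon 114.83512, lat 131.64361.
Field: 114.83512/20 → 5 → F, 131.64361/10 → 13 → N; chars FN.
Square: 14.83512/2 → 7, 1.64361/1 → 1; chars 71.
Subsquare: 0.83512/0.0833333 → 10 → k, 0.64361/0.0416667 → 15 → p; chars kp.
Extended square: 0.00178/0.00833333 → 0, 0.01861/0.00416667 → 4; chars 04.

FN71kp04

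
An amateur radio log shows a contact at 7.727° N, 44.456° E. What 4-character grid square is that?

Shift to the Maidenhead origin (180°W, 90°S): lon 224.46, lat 97.73.
Field: 224.46/20 → 11 → L, 97.73/10 → 9 → J; chars LJ.
Square: 4.46/2 → 2, 7.73/1 → 7; chars 27.

LJ27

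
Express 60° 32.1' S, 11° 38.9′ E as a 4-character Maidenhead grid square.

JC59

Add 180° to longitude and 90° to latitude: 191.65, 29.47.
Field: 191.65/20 → 9 → J, 29.47/10 → 2 → C; chars JC.
Square: 11.65/2 → 5, 9.47/1 → 9; chars 59.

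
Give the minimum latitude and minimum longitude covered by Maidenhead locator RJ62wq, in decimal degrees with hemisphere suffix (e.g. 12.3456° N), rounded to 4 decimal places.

2.6667° N, 173.8333° E

Field R=17, J=9: +17·20° lon, +9·10° lat → SW at lon 160°, lat 0°.
Square 6, 2: +6·2° lon, +2·1° lat → SW at lon 172°, lat 2°.
Subsquare w=22, q=16: +22·0.0833333° lon, +16·0.0416667° lat → SW at lon 173.833°, lat 2.66667°.
latitude 2.6667° N, longitude 173.8333° E.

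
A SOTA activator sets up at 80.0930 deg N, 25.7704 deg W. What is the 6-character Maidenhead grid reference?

Add 180° to longitude and 90° to latitude: 154.2296, 170.0930.
Field: lon ⌊154.2296/20⌋ = 7 → H; lat ⌊170.0930/10⌋ = 17 → R.
Square: lon ⌊14.2296/2⌋ = 7; lat ⌊0.0930/1⌋ = 0.
Subsquare: lon ⌊0.2296/0.0833333⌋ = 2 → c; lat ⌊0.0930/0.0416667⌋ = 2 → c.

HR70cc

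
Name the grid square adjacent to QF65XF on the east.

Longitude subsquare x = 23; +1 → 24, wraps to 0 = a, carry into square.
Longitude square 6; +1 → 7.
The latitude characters are unchanged.

QF75af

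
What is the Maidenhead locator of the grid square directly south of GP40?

GO49

Latitude square 0; −1 → -1, wraps to 9, carry into field.
Latitude field P = 15; −1 → 14 = O.
The longitude characters are unchanged.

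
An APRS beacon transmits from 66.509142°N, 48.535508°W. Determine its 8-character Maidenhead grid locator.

GP56rm52

Shift to the Maidenhead origin (180°W, 90°S): lon 131.46449, lat 156.50914.
Field: lon ⌊131.46449/20⌋ = 6 → G; lat ⌊156.50914/10⌋ = 15 → P.
Square: lon ⌊11.46449/2⌋ = 5; lat ⌊6.50914/1⌋ = 6.
Subsquare: lon ⌊1.46449/0.0833333⌋ = 17 → r; lat ⌊0.50914/0.0416667⌋ = 12 → m.
Extended square: lon ⌊0.04783/0.00833333⌋ = 5; lat ⌊0.00914/0.00416667⌋ = 2.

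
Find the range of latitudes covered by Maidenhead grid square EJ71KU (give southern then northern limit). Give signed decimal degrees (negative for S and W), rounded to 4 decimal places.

1.8333, 1.8750

Field E=4, J=9: +4·20° lon, +9·10° lat → SW at lon -100°, lat 0°.
Square 7, 1: +7·2° lon, +1·1° lat → SW at lon -86°, lat 1°.
Subsquare k=10, u=20: +10·0.0833333° lon, +20·0.0416667° lat → SW at lon -85.1667°, lat 1.83333°.
Cell spans 0.0833333° lon × 0.0416667° lat.
south 1.8333, north 1.8750.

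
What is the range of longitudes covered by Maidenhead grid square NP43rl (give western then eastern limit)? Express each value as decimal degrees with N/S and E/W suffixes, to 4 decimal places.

89.4167° E, 89.5000° E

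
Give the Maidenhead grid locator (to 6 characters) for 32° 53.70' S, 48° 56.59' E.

LF47lc

Shift to the Maidenhead origin (180°W, 90°S): lon 228.9432, lat 57.1050.
Field: lon ⌊228.9432/20⌋ = 11 → L; lat ⌊57.1050/10⌋ = 5 → F.
Square: lon ⌊8.9432/2⌋ = 4; lat ⌊7.1050/1⌋ = 7.
Subsquare: lon ⌊0.9432/0.0833333⌋ = 11 → l; lat ⌊0.1050/0.0416667⌋ = 2 → c.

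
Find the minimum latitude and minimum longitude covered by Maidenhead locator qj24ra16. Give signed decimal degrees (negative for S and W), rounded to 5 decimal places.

4.02500, 145.42500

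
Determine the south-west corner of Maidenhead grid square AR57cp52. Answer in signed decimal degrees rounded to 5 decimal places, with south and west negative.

87.63333, -169.79167

Field A=0, R=17: +0·20° lon, +17·10° lat → SW at lon -180°, lat 80°.
Square 5, 7: +5·2° lon, +7·1° lat → SW at lon -170°, lat 87°.
Subsquare c=2, p=15: +2·0.0833333° lon, +15·0.0416667° lat → SW at lon -169.833°, lat 87.625°.
Extended square 5, 2: +5·0.00833333° lon, +2·0.00416667° lat → SW at lon -169.792°, lat 87.6333°.
latitude 87.63333, longitude -169.79167.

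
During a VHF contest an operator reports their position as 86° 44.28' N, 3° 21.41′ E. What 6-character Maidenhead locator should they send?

Add 180° to longitude and 90° to latitude: 183.3568, 176.7380.
Field: 183.3568/20 → 9 → J, 176.7380/10 → 17 → R; chars JR.
Square: 3.3568/2 → 1, 6.7380/1 → 6; chars 16.
Subsquare: 1.3568/0.0833333 → 16 → q, 0.7380/0.0416667 → 17 → r; chars qr.

JR16qr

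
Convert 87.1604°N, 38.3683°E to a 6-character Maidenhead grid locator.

Add 180° to longitude and 90° to latitude: 218.3683, 177.1604.
Field (20°×10°, letters A–R): 218.3683/20 → 10 → K, 177.1604/10 → 17 → R; chars KR.
Square (2°×1°, digits 0–9): 18.3683/2 → 9, 7.1604/1 → 7; chars 97.
Subsquare (5′×2.5′, letters a–x): 0.3683/0.0833333 → 4 → e, 0.1604/0.0416667 → 3 → d; chars ed.

KR97ed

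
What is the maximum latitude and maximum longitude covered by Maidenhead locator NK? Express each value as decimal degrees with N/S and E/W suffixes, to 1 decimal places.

20.0° N, 100.0° E

Field N=13, K=10: +13·20° lon, +10·10° lat → SW at lon 80°, lat 10°.
Cell spans 20° lon × 10° lat. NE corner is SW corner plus one full cell.
latitude 20.0° N, longitude 100.0° E.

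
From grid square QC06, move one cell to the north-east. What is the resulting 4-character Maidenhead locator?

QC17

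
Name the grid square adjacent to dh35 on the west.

DH25

Longitude square 3; −1 → 2.
The latitude characters are unchanged.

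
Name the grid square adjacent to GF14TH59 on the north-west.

Longitude extended square 5; −1 → 4.
Latitude extended square 9; +1 → 10, wraps to 0, carry into subsquare.
Latitude subsquare h = 7; +1 → 8 = i.

GF14ti40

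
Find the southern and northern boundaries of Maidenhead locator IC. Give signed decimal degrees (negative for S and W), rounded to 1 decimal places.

-70.0, -60.0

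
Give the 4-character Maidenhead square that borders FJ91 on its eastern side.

GJ01

Longitude square 9; +1 → 10, wraps to 0, carry into field.
Longitude field F = 5; +1 → 6 = G.
The latitude characters are unchanged.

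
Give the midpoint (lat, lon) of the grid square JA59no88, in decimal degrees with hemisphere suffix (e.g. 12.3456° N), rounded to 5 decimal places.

Field J=9, A=0: +9·20° lon, +0·10° lat → SW at lon 0°, lat -90°.
Square 5, 9: +5·2° lon, +9·1° lat → SW at lon 10°, lat -81°.
Subsquare n=13, o=14: +13·0.0833333° lon, +14·0.0416667° lat → SW at lon 11.0833°, lat -80.4167°.
Extended square 8, 8: +8·0.00833333° lon, +8·0.00416667° lat → SW at lon 11.15°, lat -80.3833°.
Cell spans 0.00833333° lon × 0.00416667° lat. Centre is SW corner plus half of each.
latitude 80.38125° S, longitude 11.15417° E.

80.38125° S, 11.15417° E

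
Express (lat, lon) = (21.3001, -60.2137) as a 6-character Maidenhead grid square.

Add 180° to longitude and 90° to latitude: 119.7863, 111.3001.
Field (20°×10°, letters A–R): lon ⌊119.7863/20⌋ = 5 → F; lat ⌊111.3001/10⌋ = 11 → L.
Square (2°×1°, digits 0–9): lon ⌊19.7863/2⌋ = 9; lat ⌊1.3001/1⌋ = 1.
Subsquare (5′×2.5′, letters a–x): lon ⌊1.7863/0.0833333⌋ = 21 → v; lat ⌊0.3001/0.0416667⌋ = 7 → h.

FL91vh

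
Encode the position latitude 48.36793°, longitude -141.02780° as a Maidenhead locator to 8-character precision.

BN98li68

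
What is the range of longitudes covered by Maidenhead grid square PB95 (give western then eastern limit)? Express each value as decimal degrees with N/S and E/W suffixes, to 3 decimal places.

138.000° E, 140.000° E

Field P=15, B=1: +15·20° lon, +1·10° lat → SW at lon 120°, lat -80°.
Square 9, 5: +9·2° lon, +5·1° lat → SW at lon 138°, lat -75°.
Cell spans 2° lon × 1° lat.
west 138.000° E, east 140.000° E.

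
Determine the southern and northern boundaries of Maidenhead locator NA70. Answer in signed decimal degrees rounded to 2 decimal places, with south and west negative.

Field N=13, A=0: +13·20° lon, +0·10° lat → SW at lon 80°, lat -90°.
Square 7, 0: +7·2° lon, +0·1° lat → SW at lon 94°, lat -90°.
Cell spans 2° lon × 1° lat.
south -90.00, north -89.00.

-90.00, -89.00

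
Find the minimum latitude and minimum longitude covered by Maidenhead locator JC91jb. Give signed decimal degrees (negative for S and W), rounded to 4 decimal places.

-68.9583, 18.7500

Field J=9, C=2: +9·20° lon, +2·10° lat → SW at lon 0°, lat -70°.
Square 9, 1: +9·2° lon, +1·1° lat → SW at lon 18°, lat -69°.
Subsquare j=9, b=1: +9·0.0833333° lon, +1·0.0416667° lat → SW at lon 18.75°, lat -68.9583°.
latitude -68.9583, longitude 18.7500.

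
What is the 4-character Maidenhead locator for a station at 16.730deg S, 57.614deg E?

Offset from 180°W / 90°S: lon 237.61°, lat 73.27°.
Field (20°×10°, letters A–R): 237.61/20 → 11 → L, 73.27/10 → 7 → H; chars LH.
Square (2°×1°, digits 0–9): 17.61/2 → 8, 3.27/1 → 3; chars 83.

LH83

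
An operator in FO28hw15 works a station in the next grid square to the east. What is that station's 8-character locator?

Longitude extended square 1; +1 → 2.
The latitude characters are unchanged.

FO28hw25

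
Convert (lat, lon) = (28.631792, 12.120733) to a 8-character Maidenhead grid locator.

JL68bp41

Add 180° to longitude and 90° to latitude: 192.12073, 118.63179.
Field: lon ⌊192.12073/20⌋ = 9 → J; lat ⌊118.63179/10⌋ = 11 → L.
Square: lon ⌊12.12073/2⌋ = 6; lat ⌊8.63179/1⌋ = 8.
Subsquare: lon ⌊0.12073/0.0833333⌋ = 1 → b; lat ⌊0.63179/0.0416667⌋ = 15 → p.
Extended square: lon ⌊0.03740/0.00833333⌋ = 4; lat ⌊0.00679/0.00416667⌋ = 1.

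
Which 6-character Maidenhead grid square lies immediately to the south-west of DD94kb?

DD94ja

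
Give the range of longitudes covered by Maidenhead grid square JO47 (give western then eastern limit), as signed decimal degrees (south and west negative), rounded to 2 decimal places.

Field J=9, O=14: +9·20° lon, +14·10° lat → SW at lon 0°, lat 50°.
Square 4, 7: +4·2° lon, +7·1° lat → SW at lon 8°, lat 57°.
Cell spans 2° lon × 1° lat.
west 8.00, east 10.00.

8.00, 10.00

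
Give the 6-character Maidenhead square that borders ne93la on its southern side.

NE92lx

Latitude subsquare a = 0; −1 → -1, wraps to 23 = x, carry into square.
Latitude square 3; −1 → 2.
The longitude characters are unchanged.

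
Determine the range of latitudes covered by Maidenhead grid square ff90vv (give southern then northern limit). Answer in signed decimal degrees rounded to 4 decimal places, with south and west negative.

-39.1250, -39.0833

Field F=5, F=5: +5·20° lon, +5·10° lat → SW at lon -80°, lat -40°.
Square 9, 0: +9·2° lon, +0·1° lat → SW at lon -62°, lat -40°.
Subsquare v=21, v=21: +21·0.0833333° lon, +21·0.0416667° lat → SW at lon -60.25°, lat -39.125°.
Cell spans 0.0833333° lon × 0.0416667° lat.
south -39.1250, north -39.0833.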